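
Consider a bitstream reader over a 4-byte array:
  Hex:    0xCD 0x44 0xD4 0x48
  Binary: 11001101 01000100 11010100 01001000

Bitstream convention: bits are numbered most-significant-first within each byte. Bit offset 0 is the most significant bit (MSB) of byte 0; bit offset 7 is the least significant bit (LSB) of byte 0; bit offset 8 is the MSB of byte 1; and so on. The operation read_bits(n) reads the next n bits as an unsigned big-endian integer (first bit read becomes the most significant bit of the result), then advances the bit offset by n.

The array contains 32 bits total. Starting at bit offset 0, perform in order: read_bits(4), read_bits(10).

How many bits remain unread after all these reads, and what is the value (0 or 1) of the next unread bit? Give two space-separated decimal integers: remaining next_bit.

Answer: 18 0

Derivation:
Read 1: bits[0:4] width=4 -> value=12 (bin 1100); offset now 4 = byte 0 bit 4; 28 bits remain
Read 2: bits[4:14] width=10 -> value=849 (bin 1101010001); offset now 14 = byte 1 bit 6; 18 bits remain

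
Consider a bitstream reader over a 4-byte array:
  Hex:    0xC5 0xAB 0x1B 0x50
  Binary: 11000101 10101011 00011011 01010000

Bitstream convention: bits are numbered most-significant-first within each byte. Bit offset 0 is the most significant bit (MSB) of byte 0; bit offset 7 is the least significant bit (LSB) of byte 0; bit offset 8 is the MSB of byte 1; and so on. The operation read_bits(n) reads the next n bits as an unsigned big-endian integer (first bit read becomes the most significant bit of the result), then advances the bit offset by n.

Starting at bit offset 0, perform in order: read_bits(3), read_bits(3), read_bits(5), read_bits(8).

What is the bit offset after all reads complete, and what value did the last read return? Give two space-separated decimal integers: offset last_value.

Answer: 19 88

Derivation:
Read 1: bits[0:3] width=3 -> value=6 (bin 110); offset now 3 = byte 0 bit 3; 29 bits remain
Read 2: bits[3:6] width=3 -> value=1 (bin 001); offset now 6 = byte 0 bit 6; 26 bits remain
Read 3: bits[6:11] width=5 -> value=13 (bin 01101); offset now 11 = byte 1 bit 3; 21 bits remain
Read 4: bits[11:19] width=8 -> value=88 (bin 01011000); offset now 19 = byte 2 bit 3; 13 bits remain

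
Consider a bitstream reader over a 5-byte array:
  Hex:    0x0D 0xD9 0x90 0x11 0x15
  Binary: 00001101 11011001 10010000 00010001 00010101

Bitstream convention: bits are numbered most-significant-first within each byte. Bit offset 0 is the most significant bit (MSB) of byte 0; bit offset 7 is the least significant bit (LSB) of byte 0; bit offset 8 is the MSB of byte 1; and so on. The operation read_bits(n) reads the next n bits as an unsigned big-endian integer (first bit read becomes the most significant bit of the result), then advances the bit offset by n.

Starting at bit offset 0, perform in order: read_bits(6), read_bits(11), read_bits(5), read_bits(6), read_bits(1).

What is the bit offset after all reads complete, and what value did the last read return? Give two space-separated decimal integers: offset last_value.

Answer: 29 0

Derivation:
Read 1: bits[0:6] width=6 -> value=3 (bin 000011); offset now 6 = byte 0 bit 6; 34 bits remain
Read 2: bits[6:17] width=11 -> value=947 (bin 01110110011); offset now 17 = byte 2 bit 1; 23 bits remain
Read 3: bits[17:22] width=5 -> value=4 (bin 00100); offset now 22 = byte 2 bit 6; 18 bits remain
Read 4: bits[22:28] width=6 -> value=1 (bin 000001); offset now 28 = byte 3 bit 4; 12 bits remain
Read 5: bits[28:29] width=1 -> value=0 (bin 0); offset now 29 = byte 3 bit 5; 11 bits remain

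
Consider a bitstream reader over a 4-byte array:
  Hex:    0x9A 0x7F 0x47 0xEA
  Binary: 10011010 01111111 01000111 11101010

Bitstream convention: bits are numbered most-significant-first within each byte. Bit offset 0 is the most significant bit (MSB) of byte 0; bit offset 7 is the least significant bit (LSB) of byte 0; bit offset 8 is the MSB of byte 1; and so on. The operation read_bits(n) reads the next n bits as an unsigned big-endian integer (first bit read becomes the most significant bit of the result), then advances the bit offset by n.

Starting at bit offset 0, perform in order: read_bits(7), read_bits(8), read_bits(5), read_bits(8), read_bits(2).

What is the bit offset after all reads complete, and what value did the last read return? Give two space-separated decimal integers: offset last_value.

Read 1: bits[0:7] width=7 -> value=77 (bin 1001101); offset now 7 = byte 0 bit 7; 25 bits remain
Read 2: bits[7:15] width=8 -> value=63 (bin 00111111); offset now 15 = byte 1 bit 7; 17 bits remain
Read 3: bits[15:20] width=5 -> value=20 (bin 10100); offset now 20 = byte 2 bit 4; 12 bits remain
Read 4: bits[20:28] width=8 -> value=126 (bin 01111110); offset now 28 = byte 3 bit 4; 4 bits remain
Read 5: bits[28:30] width=2 -> value=2 (bin 10); offset now 30 = byte 3 bit 6; 2 bits remain

Answer: 30 2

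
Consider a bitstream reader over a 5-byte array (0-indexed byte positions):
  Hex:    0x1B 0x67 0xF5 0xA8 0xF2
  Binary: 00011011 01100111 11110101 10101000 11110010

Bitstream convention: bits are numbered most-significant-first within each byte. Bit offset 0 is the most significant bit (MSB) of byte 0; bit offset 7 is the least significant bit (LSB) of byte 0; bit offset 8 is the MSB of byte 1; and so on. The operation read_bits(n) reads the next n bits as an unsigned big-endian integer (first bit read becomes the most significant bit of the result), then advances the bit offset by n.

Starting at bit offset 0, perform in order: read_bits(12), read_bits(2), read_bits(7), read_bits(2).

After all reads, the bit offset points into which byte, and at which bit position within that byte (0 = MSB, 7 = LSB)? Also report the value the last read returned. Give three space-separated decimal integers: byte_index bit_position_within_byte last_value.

Answer: 2 7 2

Derivation:
Read 1: bits[0:12] width=12 -> value=438 (bin 000110110110); offset now 12 = byte 1 bit 4; 28 bits remain
Read 2: bits[12:14] width=2 -> value=1 (bin 01); offset now 14 = byte 1 bit 6; 26 bits remain
Read 3: bits[14:21] width=7 -> value=126 (bin 1111110); offset now 21 = byte 2 bit 5; 19 bits remain
Read 4: bits[21:23] width=2 -> value=2 (bin 10); offset now 23 = byte 2 bit 7; 17 bits remain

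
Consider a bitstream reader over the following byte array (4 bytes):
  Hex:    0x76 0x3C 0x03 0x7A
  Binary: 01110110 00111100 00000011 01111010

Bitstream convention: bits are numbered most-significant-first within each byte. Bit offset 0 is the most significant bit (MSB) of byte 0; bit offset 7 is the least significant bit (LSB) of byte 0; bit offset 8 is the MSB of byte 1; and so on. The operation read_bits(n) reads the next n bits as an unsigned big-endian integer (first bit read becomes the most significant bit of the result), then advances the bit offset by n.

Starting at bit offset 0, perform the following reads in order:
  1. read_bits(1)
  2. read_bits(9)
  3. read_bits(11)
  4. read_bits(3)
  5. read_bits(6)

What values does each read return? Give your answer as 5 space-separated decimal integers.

Read 1: bits[0:1] width=1 -> value=0 (bin 0); offset now 1 = byte 0 bit 1; 31 bits remain
Read 2: bits[1:10] width=9 -> value=472 (bin 111011000); offset now 10 = byte 1 bit 2; 22 bits remain
Read 3: bits[10:21] width=11 -> value=1920 (bin 11110000000); offset now 21 = byte 2 bit 5; 11 bits remain
Read 4: bits[21:24] width=3 -> value=3 (bin 011); offset now 24 = byte 3 bit 0; 8 bits remain
Read 5: bits[24:30] width=6 -> value=30 (bin 011110); offset now 30 = byte 3 bit 6; 2 bits remain

Answer: 0 472 1920 3 30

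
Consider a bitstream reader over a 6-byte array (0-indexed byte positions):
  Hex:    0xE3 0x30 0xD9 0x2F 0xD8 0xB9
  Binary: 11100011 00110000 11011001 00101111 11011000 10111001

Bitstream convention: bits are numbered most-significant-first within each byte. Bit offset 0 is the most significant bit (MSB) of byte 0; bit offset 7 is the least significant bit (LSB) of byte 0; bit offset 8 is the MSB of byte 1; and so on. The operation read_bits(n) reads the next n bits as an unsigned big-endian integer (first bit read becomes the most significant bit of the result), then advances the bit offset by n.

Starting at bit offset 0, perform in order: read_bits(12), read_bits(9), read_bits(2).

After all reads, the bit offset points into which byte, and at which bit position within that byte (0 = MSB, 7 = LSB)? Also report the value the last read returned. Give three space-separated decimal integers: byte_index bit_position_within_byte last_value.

Answer: 2 7 0

Derivation:
Read 1: bits[0:12] width=12 -> value=3635 (bin 111000110011); offset now 12 = byte 1 bit 4; 36 bits remain
Read 2: bits[12:21] width=9 -> value=27 (bin 000011011); offset now 21 = byte 2 bit 5; 27 bits remain
Read 3: bits[21:23] width=2 -> value=0 (bin 00); offset now 23 = byte 2 bit 7; 25 bits remain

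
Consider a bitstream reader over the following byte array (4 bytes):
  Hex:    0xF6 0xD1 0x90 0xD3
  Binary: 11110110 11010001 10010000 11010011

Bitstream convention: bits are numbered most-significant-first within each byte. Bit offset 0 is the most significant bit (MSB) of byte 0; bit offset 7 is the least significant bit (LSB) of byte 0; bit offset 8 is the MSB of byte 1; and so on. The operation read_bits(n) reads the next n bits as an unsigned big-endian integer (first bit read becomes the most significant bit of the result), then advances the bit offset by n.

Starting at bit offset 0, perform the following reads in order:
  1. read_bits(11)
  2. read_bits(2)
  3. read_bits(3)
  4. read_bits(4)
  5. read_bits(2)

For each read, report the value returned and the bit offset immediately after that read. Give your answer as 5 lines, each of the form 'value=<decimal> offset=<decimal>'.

Answer: value=1974 offset=11
value=2 offset=13
value=1 offset=16
value=9 offset=20
value=0 offset=22

Derivation:
Read 1: bits[0:11] width=11 -> value=1974 (bin 11110110110); offset now 11 = byte 1 bit 3; 21 bits remain
Read 2: bits[11:13] width=2 -> value=2 (bin 10); offset now 13 = byte 1 bit 5; 19 bits remain
Read 3: bits[13:16] width=3 -> value=1 (bin 001); offset now 16 = byte 2 bit 0; 16 bits remain
Read 4: bits[16:20] width=4 -> value=9 (bin 1001); offset now 20 = byte 2 bit 4; 12 bits remain
Read 5: bits[20:22] width=2 -> value=0 (bin 00); offset now 22 = byte 2 bit 6; 10 bits remain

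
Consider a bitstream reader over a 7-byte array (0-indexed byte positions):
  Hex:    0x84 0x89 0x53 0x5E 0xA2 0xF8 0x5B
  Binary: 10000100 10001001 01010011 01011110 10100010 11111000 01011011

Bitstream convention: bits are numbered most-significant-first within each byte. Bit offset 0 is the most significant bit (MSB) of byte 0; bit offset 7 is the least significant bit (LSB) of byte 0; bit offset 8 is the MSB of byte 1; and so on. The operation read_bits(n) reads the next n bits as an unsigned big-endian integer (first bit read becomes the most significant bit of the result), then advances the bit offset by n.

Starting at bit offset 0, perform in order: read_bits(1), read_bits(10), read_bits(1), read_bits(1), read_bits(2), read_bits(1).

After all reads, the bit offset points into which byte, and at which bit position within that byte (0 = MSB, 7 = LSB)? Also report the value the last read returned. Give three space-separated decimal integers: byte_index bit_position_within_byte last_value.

Answer: 2 0 1

Derivation:
Read 1: bits[0:1] width=1 -> value=1 (bin 1); offset now 1 = byte 0 bit 1; 55 bits remain
Read 2: bits[1:11] width=10 -> value=36 (bin 0000100100); offset now 11 = byte 1 bit 3; 45 bits remain
Read 3: bits[11:12] width=1 -> value=0 (bin 0); offset now 12 = byte 1 bit 4; 44 bits remain
Read 4: bits[12:13] width=1 -> value=1 (bin 1); offset now 13 = byte 1 bit 5; 43 bits remain
Read 5: bits[13:15] width=2 -> value=0 (bin 00); offset now 15 = byte 1 bit 7; 41 bits remain
Read 6: bits[15:16] width=1 -> value=1 (bin 1); offset now 16 = byte 2 bit 0; 40 bits remain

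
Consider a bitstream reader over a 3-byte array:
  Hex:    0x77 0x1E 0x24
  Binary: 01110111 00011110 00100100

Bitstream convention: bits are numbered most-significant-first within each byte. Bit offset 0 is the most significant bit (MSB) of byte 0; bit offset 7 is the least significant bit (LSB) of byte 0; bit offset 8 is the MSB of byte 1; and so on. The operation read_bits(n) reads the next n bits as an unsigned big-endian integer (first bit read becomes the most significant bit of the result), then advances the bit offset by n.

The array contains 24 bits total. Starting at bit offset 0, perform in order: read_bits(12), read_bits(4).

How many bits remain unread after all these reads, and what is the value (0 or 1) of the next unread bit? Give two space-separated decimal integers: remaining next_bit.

Answer: 8 0

Derivation:
Read 1: bits[0:12] width=12 -> value=1905 (bin 011101110001); offset now 12 = byte 1 bit 4; 12 bits remain
Read 2: bits[12:16] width=4 -> value=14 (bin 1110); offset now 16 = byte 2 bit 0; 8 bits remain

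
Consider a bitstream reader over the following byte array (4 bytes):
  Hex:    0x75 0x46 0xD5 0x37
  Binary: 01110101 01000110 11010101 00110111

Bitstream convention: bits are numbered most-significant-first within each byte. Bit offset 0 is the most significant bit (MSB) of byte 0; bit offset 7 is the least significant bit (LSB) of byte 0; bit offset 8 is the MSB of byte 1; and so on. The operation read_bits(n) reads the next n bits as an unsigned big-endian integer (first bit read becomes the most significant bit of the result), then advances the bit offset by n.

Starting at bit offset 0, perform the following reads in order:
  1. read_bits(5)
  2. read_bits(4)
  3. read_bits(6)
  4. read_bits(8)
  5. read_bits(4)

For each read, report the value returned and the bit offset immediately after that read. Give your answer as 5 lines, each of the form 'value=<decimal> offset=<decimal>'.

Answer: value=14 offset=5
value=10 offset=9
value=35 offset=15
value=106 offset=23
value=9 offset=27

Derivation:
Read 1: bits[0:5] width=5 -> value=14 (bin 01110); offset now 5 = byte 0 bit 5; 27 bits remain
Read 2: bits[5:9] width=4 -> value=10 (bin 1010); offset now 9 = byte 1 bit 1; 23 bits remain
Read 3: bits[9:15] width=6 -> value=35 (bin 100011); offset now 15 = byte 1 bit 7; 17 bits remain
Read 4: bits[15:23] width=8 -> value=106 (bin 01101010); offset now 23 = byte 2 bit 7; 9 bits remain
Read 5: bits[23:27] width=4 -> value=9 (bin 1001); offset now 27 = byte 3 bit 3; 5 bits remain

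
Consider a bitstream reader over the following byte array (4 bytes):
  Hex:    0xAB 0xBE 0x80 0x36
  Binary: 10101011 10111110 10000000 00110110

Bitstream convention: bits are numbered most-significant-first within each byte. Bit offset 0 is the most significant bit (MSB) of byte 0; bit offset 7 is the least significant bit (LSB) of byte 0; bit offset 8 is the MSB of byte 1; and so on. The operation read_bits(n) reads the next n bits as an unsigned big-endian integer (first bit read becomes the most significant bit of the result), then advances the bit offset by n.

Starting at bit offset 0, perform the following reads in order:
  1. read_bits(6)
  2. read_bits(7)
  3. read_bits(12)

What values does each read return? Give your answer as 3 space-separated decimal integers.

Answer: 42 119 3328

Derivation:
Read 1: bits[0:6] width=6 -> value=42 (bin 101010); offset now 6 = byte 0 bit 6; 26 bits remain
Read 2: bits[6:13] width=7 -> value=119 (bin 1110111); offset now 13 = byte 1 bit 5; 19 bits remain
Read 3: bits[13:25] width=12 -> value=3328 (bin 110100000000); offset now 25 = byte 3 bit 1; 7 bits remain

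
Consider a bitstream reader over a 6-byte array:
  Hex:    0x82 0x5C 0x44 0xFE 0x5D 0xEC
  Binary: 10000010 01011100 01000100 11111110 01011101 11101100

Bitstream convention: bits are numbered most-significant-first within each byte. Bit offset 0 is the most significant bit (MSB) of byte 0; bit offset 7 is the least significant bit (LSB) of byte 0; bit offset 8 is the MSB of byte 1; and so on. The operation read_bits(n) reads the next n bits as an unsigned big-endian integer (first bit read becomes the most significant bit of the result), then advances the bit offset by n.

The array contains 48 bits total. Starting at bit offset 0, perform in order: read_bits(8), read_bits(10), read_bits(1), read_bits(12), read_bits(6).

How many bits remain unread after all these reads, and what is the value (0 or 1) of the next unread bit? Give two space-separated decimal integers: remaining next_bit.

Read 1: bits[0:8] width=8 -> value=130 (bin 10000010); offset now 8 = byte 1 bit 0; 40 bits remain
Read 2: bits[8:18] width=10 -> value=369 (bin 0101110001); offset now 18 = byte 2 bit 2; 30 bits remain
Read 3: bits[18:19] width=1 -> value=0 (bin 0); offset now 19 = byte 2 bit 3; 29 bits remain
Read 4: bits[19:31] width=12 -> value=639 (bin 001001111111); offset now 31 = byte 3 bit 7; 17 bits remain
Read 5: bits[31:37] width=6 -> value=11 (bin 001011); offset now 37 = byte 4 bit 5; 11 bits remain

Answer: 11 1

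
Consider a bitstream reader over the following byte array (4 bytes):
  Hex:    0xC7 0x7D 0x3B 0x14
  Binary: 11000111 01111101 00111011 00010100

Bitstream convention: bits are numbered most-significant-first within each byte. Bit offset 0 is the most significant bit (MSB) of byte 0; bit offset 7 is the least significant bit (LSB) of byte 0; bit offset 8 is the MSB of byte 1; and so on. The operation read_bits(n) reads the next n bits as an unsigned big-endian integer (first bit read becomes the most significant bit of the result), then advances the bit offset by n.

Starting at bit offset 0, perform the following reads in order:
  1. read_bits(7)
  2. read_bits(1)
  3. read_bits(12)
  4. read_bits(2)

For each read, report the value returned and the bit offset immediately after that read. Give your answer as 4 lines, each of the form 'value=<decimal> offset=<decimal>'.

Read 1: bits[0:7] width=7 -> value=99 (bin 1100011); offset now 7 = byte 0 bit 7; 25 bits remain
Read 2: bits[7:8] width=1 -> value=1 (bin 1); offset now 8 = byte 1 bit 0; 24 bits remain
Read 3: bits[8:20] width=12 -> value=2003 (bin 011111010011); offset now 20 = byte 2 bit 4; 12 bits remain
Read 4: bits[20:22] width=2 -> value=2 (bin 10); offset now 22 = byte 2 bit 6; 10 bits remain

Answer: value=99 offset=7
value=1 offset=8
value=2003 offset=20
value=2 offset=22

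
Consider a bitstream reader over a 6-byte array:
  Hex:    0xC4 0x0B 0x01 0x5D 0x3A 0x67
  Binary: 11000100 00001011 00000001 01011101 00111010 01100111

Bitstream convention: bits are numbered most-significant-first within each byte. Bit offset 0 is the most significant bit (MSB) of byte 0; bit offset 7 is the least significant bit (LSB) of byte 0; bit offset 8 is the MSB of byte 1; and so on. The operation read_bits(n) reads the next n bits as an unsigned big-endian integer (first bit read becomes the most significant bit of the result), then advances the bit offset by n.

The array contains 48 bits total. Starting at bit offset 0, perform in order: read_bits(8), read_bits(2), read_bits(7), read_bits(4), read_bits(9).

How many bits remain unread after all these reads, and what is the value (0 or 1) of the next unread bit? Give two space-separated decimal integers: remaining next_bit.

Answer: 18 0

Derivation:
Read 1: bits[0:8] width=8 -> value=196 (bin 11000100); offset now 8 = byte 1 bit 0; 40 bits remain
Read 2: bits[8:10] width=2 -> value=0 (bin 00); offset now 10 = byte 1 bit 2; 38 bits remain
Read 3: bits[10:17] width=7 -> value=22 (bin 0010110); offset now 17 = byte 2 bit 1; 31 bits remain
Read 4: bits[17:21] width=4 -> value=0 (bin 0000); offset now 21 = byte 2 bit 5; 27 bits remain
Read 5: bits[21:30] width=9 -> value=87 (bin 001010111); offset now 30 = byte 3 bit 6; 18 bits remain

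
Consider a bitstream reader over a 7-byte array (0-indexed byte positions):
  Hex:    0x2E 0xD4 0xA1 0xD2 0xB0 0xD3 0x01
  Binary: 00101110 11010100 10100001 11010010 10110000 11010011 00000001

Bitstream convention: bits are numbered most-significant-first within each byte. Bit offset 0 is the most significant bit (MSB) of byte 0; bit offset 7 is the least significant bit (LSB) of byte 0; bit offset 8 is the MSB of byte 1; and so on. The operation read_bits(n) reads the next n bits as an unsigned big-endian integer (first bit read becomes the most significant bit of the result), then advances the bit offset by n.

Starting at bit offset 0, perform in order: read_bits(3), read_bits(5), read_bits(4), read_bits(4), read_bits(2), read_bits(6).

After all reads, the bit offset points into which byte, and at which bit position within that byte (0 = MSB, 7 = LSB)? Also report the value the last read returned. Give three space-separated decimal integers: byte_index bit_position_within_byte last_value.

Answer: 3 0 33

Derivation:
Read 1: bits[0:3] width=3 -> value=1 (bin 001); offset now 3 = byte 0 bit 3; 53 bits remain
Read 2: bits[3:8] width=5 -> value=14 (bin 01110); offset now 8 = byte 1 bit 0; 48 bits remain
Read 3: bits[8:12] width=4 -> value=13 (bin 1101); offset now 12 = byte 1 bit 4; 44 bits remain
Read 4: bits[12:16] width=4 -> value=4 (bin 0100); offset now 16 = byte 2 bit 0; 40 bits remain
Read 5: bits[16:18] width=2 -> value=2 (bin 10); offset now 18 = byte 2 bit 2; 38 bits remain
Read 6: bits[18:24] width=6 -> value=33 (bin 100001); offset now 24 = byte 3 bit 0; 32 bits remain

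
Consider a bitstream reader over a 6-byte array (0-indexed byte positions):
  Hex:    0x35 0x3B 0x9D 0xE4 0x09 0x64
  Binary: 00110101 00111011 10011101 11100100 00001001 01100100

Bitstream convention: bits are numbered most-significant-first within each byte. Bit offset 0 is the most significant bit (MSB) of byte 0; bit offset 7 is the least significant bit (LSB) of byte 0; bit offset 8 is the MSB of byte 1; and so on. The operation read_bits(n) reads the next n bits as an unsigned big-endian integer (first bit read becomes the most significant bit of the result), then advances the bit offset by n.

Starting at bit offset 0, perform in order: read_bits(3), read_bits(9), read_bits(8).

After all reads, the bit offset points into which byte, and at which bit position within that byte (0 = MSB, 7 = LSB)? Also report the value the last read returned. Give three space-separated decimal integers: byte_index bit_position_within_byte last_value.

Read 1: bits[0:3] width=3 -> value=1 (bin 001); offset now 3 = byte 0 bit 3; 45 bits remain
Read 2: bits[3:12] width=9 -> value=339 (bin 101010011); offset now 12 = byte 1 bit 4; 36 bits remain
Read 3: bits[12:20] width=8 -> value=185 (bin 10111001); offset now 20 = byte 2 bit 4; 28 bits remain

Answer: 2 4 185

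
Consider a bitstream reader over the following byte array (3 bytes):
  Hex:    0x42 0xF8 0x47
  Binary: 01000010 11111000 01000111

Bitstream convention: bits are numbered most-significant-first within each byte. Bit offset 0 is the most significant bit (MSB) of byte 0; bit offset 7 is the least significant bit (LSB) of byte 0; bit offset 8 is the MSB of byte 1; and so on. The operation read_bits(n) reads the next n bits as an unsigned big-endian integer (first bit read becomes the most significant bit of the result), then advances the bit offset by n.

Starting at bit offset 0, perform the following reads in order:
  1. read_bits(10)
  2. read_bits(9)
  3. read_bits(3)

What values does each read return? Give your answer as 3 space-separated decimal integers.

Read 1: bits[0:10] width=10 -> value=267 (bin 0100001011); offset now 10 = byte 1 bit 2; 14 bits remain
Read 2: bits[10:19] width=9 -> value=450 (bin 111000010); offset now 19 = byte 2 bit 3; 5 bits remain
Read 3: bits[19:22] width=3 -> value=1 (bin 001); offset now 22 = byte 2 bit 6; 2 bits remain

Answer: 267 450 1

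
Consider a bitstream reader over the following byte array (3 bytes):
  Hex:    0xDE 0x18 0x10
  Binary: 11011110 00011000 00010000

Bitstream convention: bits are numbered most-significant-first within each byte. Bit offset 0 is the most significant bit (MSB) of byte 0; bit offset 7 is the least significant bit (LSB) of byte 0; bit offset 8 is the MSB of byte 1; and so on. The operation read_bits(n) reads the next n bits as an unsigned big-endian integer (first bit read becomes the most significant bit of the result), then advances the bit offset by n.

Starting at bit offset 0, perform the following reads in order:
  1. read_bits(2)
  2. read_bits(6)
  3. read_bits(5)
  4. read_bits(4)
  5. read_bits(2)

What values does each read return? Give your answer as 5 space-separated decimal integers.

Read 1: bits[0:2] width=2 -> value=3 (bin 11); offset now 2 = byte 0 bit 2; 22 bits remain
Read 2: bits[2:8] width=6 -> value=30 (bin 011110); offset now 8 = byte 1 bit 0; 16 bits remain
Read 3: bits[8:13] width=5 -> value=3 (bin 00011); offset now 13 = byte 1 bit 5; 11 bits remain
Read 4: bits[13:17] width=4 -> value=0 (bin 0000); offset now 17 = byte 2 bit 1; 7 bits remain
Read 5: bits[17:19] width=2 -> value=0 (bin 00); offset now 19 = byte 2 bit 3; 5 bits remain

Answer: 3 30 3 0 0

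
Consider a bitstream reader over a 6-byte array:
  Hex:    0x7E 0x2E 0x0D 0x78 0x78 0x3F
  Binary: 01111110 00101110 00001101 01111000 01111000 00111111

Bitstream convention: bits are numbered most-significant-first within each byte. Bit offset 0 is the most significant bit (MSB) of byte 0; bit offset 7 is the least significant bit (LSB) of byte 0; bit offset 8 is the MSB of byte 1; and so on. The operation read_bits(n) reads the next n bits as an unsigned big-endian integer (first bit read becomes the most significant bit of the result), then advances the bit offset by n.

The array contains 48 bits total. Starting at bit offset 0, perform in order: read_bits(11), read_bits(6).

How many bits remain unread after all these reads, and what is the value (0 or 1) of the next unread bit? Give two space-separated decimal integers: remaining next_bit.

Read 1: bits[0:11] width=11 -> value=1009 (bin 01111110001); offset now 11 = byte 1 bit 3; 37 bits remain
Read 2: bits[11:17] width=6 -> value=28 (bin 011100); offset now 17 = byte 2 bit 1; 31 bits remain

Answer: 31 0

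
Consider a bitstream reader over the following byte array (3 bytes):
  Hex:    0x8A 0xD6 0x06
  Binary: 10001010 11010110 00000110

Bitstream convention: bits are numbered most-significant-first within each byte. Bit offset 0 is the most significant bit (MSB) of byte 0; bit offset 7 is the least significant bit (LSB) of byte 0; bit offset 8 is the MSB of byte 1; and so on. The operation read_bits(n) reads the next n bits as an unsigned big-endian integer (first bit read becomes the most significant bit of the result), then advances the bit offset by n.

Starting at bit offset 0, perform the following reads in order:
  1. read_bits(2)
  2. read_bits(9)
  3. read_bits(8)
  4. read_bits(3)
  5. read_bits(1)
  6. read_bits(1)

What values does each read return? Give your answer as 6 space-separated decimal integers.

Answer: 2 86 176 1 1 0

Derivation:
Read 1: bits[0:2] width=2 -> value=2 (bin 10); offset now 2 = byte 0 bit 2; 22 bits remain
Read 2: bits[2:11] width=9 -> value=86 (bin 001010110); offset now 11 = byte 1 bit 3; 13 bits remain
Read 3: bits[11:19] width=8 -> value=176 (bin 10110000); offset now 19 = byte 2 bit 3; 5 bits remain
Read 4: bits[19:22] width=3 -> value=1 (bin 001); offset now 22 = byte 2 bit 6; 2 bits remain
Read 5: bits[22:23] width=1 -> value=1 (bin 1); offset now 23 = byte 2 bit 7; 1 bits remain
Read 6: bits[23:24] width=1 -> value=0 (bin 0); offset now 24 = byte 3 bit 0; 0 bits remain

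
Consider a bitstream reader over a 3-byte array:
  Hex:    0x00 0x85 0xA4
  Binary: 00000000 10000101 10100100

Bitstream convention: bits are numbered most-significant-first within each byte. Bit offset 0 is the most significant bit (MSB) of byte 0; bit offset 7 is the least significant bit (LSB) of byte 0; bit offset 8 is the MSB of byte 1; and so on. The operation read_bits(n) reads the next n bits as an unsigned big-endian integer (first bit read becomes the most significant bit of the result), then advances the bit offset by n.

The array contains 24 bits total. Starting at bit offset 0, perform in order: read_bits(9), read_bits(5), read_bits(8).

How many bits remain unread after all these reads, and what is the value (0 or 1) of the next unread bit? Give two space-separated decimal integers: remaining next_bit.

Read 1: bits[0:9] width=9 -> value=1 (bin 000000001); offset now 9 = byte 1 bit 1; 15 bits remain
Read 2: bits[9:14] width=5 -> value=1 (bin 00001); offset now 14 = byte 1 bit 6; 10 bits remain
Read 3: bits[14:22] width=8 -> value=105 (bin 01101001); offset now 22 = byte 2 bit 6; 2 bits remain

Answer: 2 0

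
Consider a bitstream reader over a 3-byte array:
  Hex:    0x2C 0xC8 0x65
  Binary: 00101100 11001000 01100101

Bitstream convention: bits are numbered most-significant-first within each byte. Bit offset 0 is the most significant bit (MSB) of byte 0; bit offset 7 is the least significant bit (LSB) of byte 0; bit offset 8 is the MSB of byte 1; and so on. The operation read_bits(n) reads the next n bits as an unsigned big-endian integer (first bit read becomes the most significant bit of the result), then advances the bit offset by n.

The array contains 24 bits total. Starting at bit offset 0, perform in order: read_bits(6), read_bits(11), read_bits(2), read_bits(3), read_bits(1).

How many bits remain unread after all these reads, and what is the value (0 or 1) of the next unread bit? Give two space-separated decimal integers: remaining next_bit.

Answer: 1 1

Derivation:
Read 1: bits[0:6] width=6 -> value=11 (bin 001011); offset now 6 = byte 0 bit 6; 18 bits remain
Read 2: bits[6:17] width=11 -> value=400 (bin 00110010000); offset now 17 = byte 2 bit 1; 7 bits remain
Read 3: bits[17:19] width=2 -> value=3 (bin 11); offset now 19 = byte 2 bit 3; 5 bits remain
Read 4: bits[19:22] width=3 -> value=1 (bin 001); offset now 22 = byte 2 bit 6; 2 bits remain
Read 5: bits[22:23] width=1 -> value=0 (bin 0); offset now 23 = byte 2 bit 7; 1 bits remain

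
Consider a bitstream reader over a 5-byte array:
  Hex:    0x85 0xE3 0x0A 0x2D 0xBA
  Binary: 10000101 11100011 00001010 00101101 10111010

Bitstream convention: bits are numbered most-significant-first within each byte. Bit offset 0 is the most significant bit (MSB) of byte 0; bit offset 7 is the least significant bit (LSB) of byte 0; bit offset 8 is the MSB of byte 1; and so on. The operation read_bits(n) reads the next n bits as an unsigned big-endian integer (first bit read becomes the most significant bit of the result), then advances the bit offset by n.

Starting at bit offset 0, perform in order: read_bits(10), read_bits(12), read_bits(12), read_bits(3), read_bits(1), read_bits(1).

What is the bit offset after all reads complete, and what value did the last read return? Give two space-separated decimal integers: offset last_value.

Answer: 39 1

Derivation:
Read 1: bits[0:10] width=10 -> value=535 (bin 1000010111); offset now 10 = byte 1 bit 2; 30 bits remain
Read 2: bits[10:22] width=12 -> value=2242 (bin 100011000010); offset now 22 = byte 2 bit 6; 18 bits remain
Read 3: bits[22:34] width=12 -> value=2230 (bin 100010110110); offset now 34 = byte 4 bit 2; 6 bits remain
Read 4: bits[34:37] width=3 -> value=7 (bin 111); offset now 37 = byte 4 bit 5; 3 bits remain
Read 5: bits[37:38] width=1 -> value=0 (bin 0); offset now 38 = byte 4 bit 6; 2 bits remain
Read 6: bits[38:39] width=1 -> value=1 (bin 1); offset now 39 = byte 4 bit 7; 1 bits remain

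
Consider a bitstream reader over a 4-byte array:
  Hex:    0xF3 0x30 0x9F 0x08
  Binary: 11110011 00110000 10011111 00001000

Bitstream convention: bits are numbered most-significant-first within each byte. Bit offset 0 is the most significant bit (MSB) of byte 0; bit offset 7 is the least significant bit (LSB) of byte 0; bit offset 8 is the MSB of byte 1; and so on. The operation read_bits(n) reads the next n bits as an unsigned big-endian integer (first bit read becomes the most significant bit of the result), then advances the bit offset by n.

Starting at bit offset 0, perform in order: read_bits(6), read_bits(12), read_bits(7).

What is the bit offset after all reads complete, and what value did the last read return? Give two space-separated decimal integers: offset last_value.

Read 1: bits[0:6] width=6 -> value=60 (bin 111100); offset now 6 = byte 0 bit 6; 26 bits remain
Read 2: bits[6:18] width=12 -> value=3266 (bin 110011000010); offset now 18 = byte 2 bit 2; 14 bits remain
Read 3: bits[18:25] width=7 -> value=62 (bin 0111110); offset now 25 = byte 3 bit 1; 7 bits remain

Answer: 25 62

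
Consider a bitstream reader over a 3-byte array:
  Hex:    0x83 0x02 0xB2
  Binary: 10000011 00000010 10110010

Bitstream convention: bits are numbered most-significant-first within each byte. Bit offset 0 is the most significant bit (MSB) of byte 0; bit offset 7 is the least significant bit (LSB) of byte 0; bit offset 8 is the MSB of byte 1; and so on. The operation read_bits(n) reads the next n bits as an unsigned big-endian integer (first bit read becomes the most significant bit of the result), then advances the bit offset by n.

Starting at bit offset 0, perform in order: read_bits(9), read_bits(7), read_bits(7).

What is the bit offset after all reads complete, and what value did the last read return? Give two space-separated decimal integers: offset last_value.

Read 1: bits[0:9] width=9 -> value=262 (bin 100000110); offset now 9 = byte 1 bit 1; 15 bits remain
Read 2: bits[9:16] width=7 -> value=2 (bin 0000010); offset now 16 = byte 2 bit 0; 8 bits remain
Read 3: bits[16:23] width=7 -> value=89 (bin 1011001); offset now 23 = byte 2 bit 7; 1 bits remain

Answer: 23 89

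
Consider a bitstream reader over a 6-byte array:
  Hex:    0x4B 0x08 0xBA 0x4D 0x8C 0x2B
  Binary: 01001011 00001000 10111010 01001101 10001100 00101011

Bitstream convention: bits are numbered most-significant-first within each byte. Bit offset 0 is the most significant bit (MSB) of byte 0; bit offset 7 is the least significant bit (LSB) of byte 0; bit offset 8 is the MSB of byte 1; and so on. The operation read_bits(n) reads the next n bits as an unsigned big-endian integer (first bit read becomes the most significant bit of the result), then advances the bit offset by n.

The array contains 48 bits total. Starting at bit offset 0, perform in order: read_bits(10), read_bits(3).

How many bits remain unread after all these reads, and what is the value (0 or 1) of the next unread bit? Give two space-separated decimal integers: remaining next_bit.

Answer: 35 0

Derivation:
Read 1: bits[0:10] width=10 -> value=300 (bin 0100101100); offset now 10 = byte 1 bit 2; 38 bits remain
Read 2: bits[10:13] width=3 -> value=1 (bin 001); offset now 13 = byte 1 bit 5; 35 bits remain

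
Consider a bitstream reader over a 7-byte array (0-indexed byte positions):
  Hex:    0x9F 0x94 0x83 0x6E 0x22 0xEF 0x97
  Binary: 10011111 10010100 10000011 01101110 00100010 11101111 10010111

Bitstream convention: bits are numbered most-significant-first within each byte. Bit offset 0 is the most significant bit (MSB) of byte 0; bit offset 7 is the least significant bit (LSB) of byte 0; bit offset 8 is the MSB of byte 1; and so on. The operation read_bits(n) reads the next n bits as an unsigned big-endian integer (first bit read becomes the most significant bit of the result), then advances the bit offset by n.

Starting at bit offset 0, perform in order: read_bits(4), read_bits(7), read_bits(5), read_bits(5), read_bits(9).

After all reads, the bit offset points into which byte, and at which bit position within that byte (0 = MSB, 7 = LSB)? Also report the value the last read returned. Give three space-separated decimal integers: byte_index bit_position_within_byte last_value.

Answer: 3 6 219

Derivation:
Read 1: bits[0:4] width=4 -> value=9 (bin 1001); offset now 4 = byte 0 bit 4; 52 bits remain
Read 2: bits[4:11] width=7 -> value=124 (bin 1111100); offset now 11 = byte 1 bit 3; 45 bits remain
Read 3: bits[11:16] width=5 -> value=20 (bin 10100); offset now 16 = byte 2 bit 0; 40 bits remain
Read 4: bits[16:21] width=5 -> value=16 (bin 10000); offset now 21 = byte 2 bit 5; 35 bits remain
Read 5: bits[21:30] width=9 -> value=219 (bin 011011011); offset now 30 = byte 3 bit 6; 26 bits remain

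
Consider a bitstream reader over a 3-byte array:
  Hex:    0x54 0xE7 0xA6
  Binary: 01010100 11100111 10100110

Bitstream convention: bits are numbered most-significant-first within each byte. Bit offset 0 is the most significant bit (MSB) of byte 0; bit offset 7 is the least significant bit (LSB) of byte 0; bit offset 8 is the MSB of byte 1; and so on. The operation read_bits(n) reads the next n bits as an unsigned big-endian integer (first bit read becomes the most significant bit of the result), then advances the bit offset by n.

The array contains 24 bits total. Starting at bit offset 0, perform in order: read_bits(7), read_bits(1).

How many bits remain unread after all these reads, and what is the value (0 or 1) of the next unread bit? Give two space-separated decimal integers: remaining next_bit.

Answer: 16 1

Derivation:
Read 1: bits[0:7] width=7 -> value=42 (bin 0101010); offset now 7 = byte 0 bit 7; 17 bits remain
Read 2: bits[7:8] width=1 -> value=0 (bin 0); offset now 8 = byte 1 bit 0; 16 bits remain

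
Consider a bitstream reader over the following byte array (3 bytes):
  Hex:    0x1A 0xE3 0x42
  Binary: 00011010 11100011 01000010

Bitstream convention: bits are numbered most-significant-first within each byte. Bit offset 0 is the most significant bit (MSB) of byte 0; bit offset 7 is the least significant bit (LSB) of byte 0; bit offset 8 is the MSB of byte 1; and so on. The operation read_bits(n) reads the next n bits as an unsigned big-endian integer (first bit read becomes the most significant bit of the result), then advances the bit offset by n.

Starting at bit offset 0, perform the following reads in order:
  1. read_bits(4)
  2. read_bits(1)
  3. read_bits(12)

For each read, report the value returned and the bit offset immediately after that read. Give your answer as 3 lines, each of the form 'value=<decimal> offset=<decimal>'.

Answer: value=1 offset=4
value=1 offset=5
value=1478 offset=17

Derivation:
Read 1: bits[0:4] width=4 -> value=1 (bin 0001); offset now 4 = byte 0 bit 4; 20 bits remain
Read 2: bits[4:5] width=1 -> value=1 (bin 1); offset now 5 = byte 0 bit 5; 19 bits remain
Read 3: bits[5:17] width=12 -> value=1478 (bin 010111000110); offset now 17 = byte 2 bit 1; 7 bits remain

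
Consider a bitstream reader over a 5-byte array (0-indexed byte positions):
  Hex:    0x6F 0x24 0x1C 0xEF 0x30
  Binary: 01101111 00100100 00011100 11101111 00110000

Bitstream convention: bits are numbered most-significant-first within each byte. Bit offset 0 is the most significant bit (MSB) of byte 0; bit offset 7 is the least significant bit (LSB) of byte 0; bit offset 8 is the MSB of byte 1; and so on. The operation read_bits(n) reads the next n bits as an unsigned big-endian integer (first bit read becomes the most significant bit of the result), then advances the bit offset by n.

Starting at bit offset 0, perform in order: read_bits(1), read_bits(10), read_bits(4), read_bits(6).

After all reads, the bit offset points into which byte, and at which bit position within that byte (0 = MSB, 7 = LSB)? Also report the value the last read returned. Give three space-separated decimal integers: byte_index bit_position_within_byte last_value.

Answer: 2 5 3

Derivation:
Read 1: bits[0:1] width=1 -> value=0 (bin 0); offset now 1 = byte 0 bit 1; 39 bits remain
Read 2: bits[1:11] width=10 -> value=889 (bin 1101111001); offset now 11 = byte 1 bit 3; 29 bits remain
Read 3: bits[11:15] width=4 -> value=2 (bin 0010); offset now 15 = byte 1 bit 7; 25 bits remain
Read 4: bits[15:21] width=6 -> value=3 (bin 000011); offset now 21 = byte 2 bit 5; 19 bits remain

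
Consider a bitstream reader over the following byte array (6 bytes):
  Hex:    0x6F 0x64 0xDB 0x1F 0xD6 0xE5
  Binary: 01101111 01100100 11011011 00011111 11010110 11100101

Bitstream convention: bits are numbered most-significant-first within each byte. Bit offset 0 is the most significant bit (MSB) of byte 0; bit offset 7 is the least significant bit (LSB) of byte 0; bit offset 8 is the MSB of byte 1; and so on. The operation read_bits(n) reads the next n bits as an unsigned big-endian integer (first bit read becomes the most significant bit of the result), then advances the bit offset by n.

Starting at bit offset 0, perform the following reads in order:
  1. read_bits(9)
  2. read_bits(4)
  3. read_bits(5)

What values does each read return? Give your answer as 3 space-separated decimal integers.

Answer: 222 12 19

Derivation:
Read 1: bits[0:9] width=9 -> value=222 (bin 011011110); offset now 9 = byte 1 bit 1; 39 bits remain
Read 2: bits[9:13] width=4 -> value=12 (bin 1100); offset now 13 = byte 1 bit 5; 35 bits remain
Read 3: bits[13:18] width=5 -> value=19 (bin 10011); offset now 18 = byte 2 bit 2; 30 bits remain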